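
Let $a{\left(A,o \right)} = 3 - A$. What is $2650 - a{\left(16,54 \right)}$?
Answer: $2663$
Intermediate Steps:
$2650 - a{\left(16,54 \right)} = 2650 - \left(3 - 16\right) = 2650 - -13 = 2650 + 13 = 2663$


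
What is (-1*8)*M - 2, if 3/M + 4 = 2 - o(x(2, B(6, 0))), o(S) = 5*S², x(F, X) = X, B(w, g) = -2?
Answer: -10/11 ≈ -0.90909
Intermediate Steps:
M = -3/22 (M = 3/(-4 + (2 - 5*(-2)²)) = 3/(-4 + (2 - 5*4)) = 3/(-4 + (2 - 1*20)) = 3/(-4 + (2 - 20)) = 3/(-4 - 18) = 3/(-22) = 3*(-1/22) = -3/22 ≈ -0.13636)
(-1*8)*M - 2 = -1*8*(-3/22) - 2 = -8*(-3/22) - 2 = 12/11 - 2 = -10/11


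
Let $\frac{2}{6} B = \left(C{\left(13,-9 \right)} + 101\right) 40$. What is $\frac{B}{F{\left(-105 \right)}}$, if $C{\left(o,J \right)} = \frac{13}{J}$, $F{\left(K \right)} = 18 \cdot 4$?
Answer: $\frac{4480}{27} \approx 165.93$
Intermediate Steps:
$F{\left(K \right)} = 72$
$B = \frac{35840}{3}$ ($B = 3 \left(\frac{13}{-9} + 101\right) 40 = 3 \left(13 \left(- \frac{1}{9}\right) + 101\right) 40 = 3 \left(- \frac{13}{9} + 101\right) 40 = 3 \cdot \frac{896}{9} \cdot 40 = 3 \cdot \frac{35840}{9} = \frac{35840}{3} \approx 11947.0$)
$\frac{B}{F{\left(-105 \right)}} = \frac{35840}{3 \cdot 72} = \frac{35840}{3} \cdot \frac{1}{72} = \frac{4480}{27}$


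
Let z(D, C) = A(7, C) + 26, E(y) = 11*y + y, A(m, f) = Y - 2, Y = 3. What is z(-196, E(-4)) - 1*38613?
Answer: -38586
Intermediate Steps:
A(m, f) = 1 (A(m, f) = 3 - 2 = 1)
E(y) = 12*y
z(D, C) = 27 (z(D, C) = 1 + 26 = 27)
z(-196, E(-4)) - 1*38613 = 27 - 1*38613 = 27 - 38613 = -38586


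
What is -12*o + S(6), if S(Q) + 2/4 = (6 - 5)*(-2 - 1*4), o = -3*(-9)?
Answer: -661/2 ≈ -330.50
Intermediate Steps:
o = 27
S(Q) = -13/2 (S(Q) = -½ + (6 - 5)*(-2 - 1*4) = -½ + 1*(-2 - 4) = -½ + 1*(-6) = -½ - 6 = -13/2)
-12*o + S(6) = -12*27 - 13/2 = -324 - 13/2 = -661/2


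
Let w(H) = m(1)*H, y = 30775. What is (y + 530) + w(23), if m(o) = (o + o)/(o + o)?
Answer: 31328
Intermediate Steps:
m(o) = 1 (m(o) = (2*o)/((2*o)) = (2*o)*(1/(2*o)) = 1)
w(H) = H (w(H) = 1*H = H)
(y + 530) + w(23) = (30775 + 530) + 23 = 31305 + 23 = 31328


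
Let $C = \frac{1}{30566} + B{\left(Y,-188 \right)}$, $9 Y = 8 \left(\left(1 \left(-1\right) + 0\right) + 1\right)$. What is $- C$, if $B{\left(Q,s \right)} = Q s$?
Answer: $- \frac{1}{30566} \approx -3.2716 \cdot 10^{-5}$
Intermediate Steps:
$Y = 0$ ($Y = \frac{8 \left(\left(1 \left(-1\right) + 0\right) + 1\right)}{9} = \frac{8 \left(\left(-1 + 0\right) + 1\right)}{9} = \frac{8 \left(-1 + 1\right)}{9} = \frac{8 \cdot 0}{9} = \frac{1}{9} \cdot 0 = 0$)
$C = \frac{1}{30566}$ ($C = \frac{1}{30566} + 0 \left(-188\right) = \frac{1}{30566} + 0 = \frac{1}{30566} \approx 3.2716 \cdot 10^{-5}$)
$- C = \left(-1\right) \frac{1}{30566} = - \frac{1}{30566}$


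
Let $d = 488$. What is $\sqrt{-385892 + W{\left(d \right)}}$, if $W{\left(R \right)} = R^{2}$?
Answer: $2 i \sqrt{36937} \approx 384.38 i$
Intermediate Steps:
$\sqrt{-385892 + W{\left(d \right)}} = \sqrt{-385892 + 488^{2}} = \sqrt{-385892 + 238144} = \sqrt{-147748} = 2 i \sqrt{36937}$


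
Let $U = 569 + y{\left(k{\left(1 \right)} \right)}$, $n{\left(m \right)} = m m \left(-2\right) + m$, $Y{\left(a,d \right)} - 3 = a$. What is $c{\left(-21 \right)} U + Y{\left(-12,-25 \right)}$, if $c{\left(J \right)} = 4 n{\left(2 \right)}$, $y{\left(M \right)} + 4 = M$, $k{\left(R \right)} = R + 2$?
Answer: $-13641$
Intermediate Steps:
$Y{\left(a,d \right)} = 3 + a$
$k{\left(R \right)} = 2 + R$
$y{\left(M \right)} = -4 + M$
$n{\left(m \right)} = m - 2 m^{2}$ ($n{\left(m \right)} = m^{2} \left(-2\right) + m = - 2 m^{2} + m = m - 2 m^{2}$)
$c{\left(J \right)} = -24$ ($c{\left(J \right)} = 4 \cdot 2 \left(1 - 4\right) = 4 \cdot 2 \left(-3\right) = 4 \left(-6\right) = -24$)
$U = 568$ ($U = 569 + \left(-4 + \left(2 + 1\right)\right) = 569 + \left(-4 + 3\right) = 569 - 1 = 568$)
$c{\left(-21 \right)} U + Y{\left(-12,-25 \right)} = \left(-24\right) 568 + \left(3 - 12\right) = -13632 - 9 = -13641$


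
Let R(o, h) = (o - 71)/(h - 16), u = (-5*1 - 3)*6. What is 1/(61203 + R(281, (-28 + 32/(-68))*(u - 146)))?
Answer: 15604/955012207 ≈ 1.6339e-5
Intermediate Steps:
u = -48 (u = (-5 - 3)*6 = -8*6 = -48)
R(o, h) = (-71 + o)/(-16 + h)
1/(61203 + R(281, (-28 + 32/(-68))*(u - 146))) = 1/(61203 + (-71 + 281)/(-16 + (-28 + 32/(-68))*(-48 - 146))) = 1/(61203 + 210/(-16 + (-28 + 32*(-1/68))*(-194))) = 1/(61203 + 210/(-16 + (-28 - 8/17)*(-194))) = 1/(61203 + 210/(-16 - 484/17*(-194))) = 1/(61203 + 210/(-16 + 93896/17)) = 1/(61203 + 210/(93624/17)) = 1/(61203 + (17/93624)*210) = 1/(61203 + 595/15604) = 1/(955012207/15604) = 15604/955012207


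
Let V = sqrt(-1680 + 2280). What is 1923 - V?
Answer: 1923 - 10*sqrt(6) ≈ 1898.5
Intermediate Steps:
V = 10*sqrt(6) (V = sqrt(600) = 10*sqrt(6) ≈ 24.495)
1923 - V = 1923 - 10*sqrt(6)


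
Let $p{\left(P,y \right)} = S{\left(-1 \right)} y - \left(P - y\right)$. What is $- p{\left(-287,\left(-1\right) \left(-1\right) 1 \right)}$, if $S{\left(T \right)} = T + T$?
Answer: $-286$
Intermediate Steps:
$S{\left(T \right)} = 2 T$
$p{\left(P,y \right)} = - P - y$ ($p{\left(P,y \right)} = 2 \left(-1\right) y - \left(P - y\right) = - 2 y - \left(P - y\right) = - P - y$)
$- p{\left(-287,\left(-1\right) \left(-1\right) 1 \right)} = - (\left(-1\right) \left(-287\right) - \left(-1\right) \left(-1\right) 1) = - (287 - 1 \cdot 1) = - (287 - 1) = \left(-1\right) 286 = -286$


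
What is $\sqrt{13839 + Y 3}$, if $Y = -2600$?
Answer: $3 \sqrt{671} \approx 77.711$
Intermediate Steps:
$\sqrt{13839 + Y 3} = \sqrt{13839 - 7800} = \sqrt{6039} = 3 \sqrt{671}$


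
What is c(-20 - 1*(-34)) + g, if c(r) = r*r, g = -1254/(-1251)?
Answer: 82150/417 ≈ 197.00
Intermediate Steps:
g = 418/417 (g = -1254*(-1/1251) = 418/417 ≈ 1.0024)
c(r) = r**2
c(-20 - 1*(-34)) + g = (-20 - 1*(-34))**2 + 418/417 = (-20 + 34)**2 + 418/417 = 14**2 + 418/417 = 196 + 418/417 = 82150/417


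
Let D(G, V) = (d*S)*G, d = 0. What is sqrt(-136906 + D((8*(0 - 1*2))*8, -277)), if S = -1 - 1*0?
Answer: 7*I*sqrt(2794) ≈ 370.01*I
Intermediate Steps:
S = -1 (S = -1 + 0 = -1)
D(G, V) = 0 (D(G, V) = (0*(-1))*G = 0*G = 0)
sqrt(-136906 + D((8*(0 - 1*2))*8, -277)) = sqrt(-136906 + 0) = sqrt(-136906) = 7*I*sqrt(2794)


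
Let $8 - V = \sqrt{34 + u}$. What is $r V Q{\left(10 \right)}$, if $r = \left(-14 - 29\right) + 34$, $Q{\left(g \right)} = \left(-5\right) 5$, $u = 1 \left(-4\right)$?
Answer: $1800 - 225 \sqrt{30} \approx 567.62$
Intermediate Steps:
$u = -4$
$Q{\left(g \right)} = -25$
$r = -9$ ($r = -43 + 34 = -9$)
$V = 8 - \sqrt{30}$ ($V = 8 - \sqrt{34 - 4} = 8 - \sqrt{30} \approx 2.5228$)
$r V Q{\left(10 \right)} = - 9 \left(8 - \sqrt{30}\right) \left(-25\right) = \left(-72 + 9 \sqrt{30}\right) \left(-25\right) = 1800 - 225 \sqrt{30}$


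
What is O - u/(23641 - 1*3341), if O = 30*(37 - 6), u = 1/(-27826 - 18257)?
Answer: 870000957001/935484900 ≈ 930.00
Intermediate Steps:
u = -1/46083 (u = 1/(-46083) = -1/46083 ≈ -2.1700e-5)
O = 930 (O = 30*31 = 930)
O - u/(23641 - 1*3341) = 930 - (-1)/(46083*(23641 - 1*3341)) = 930 - (-1)/(46083*(23641 - 3341)) = 930 - (-1)/(46083*20300) = 930 - 1*(-1/935484900) = 930 + 1/935484900 = 870000957001/935484900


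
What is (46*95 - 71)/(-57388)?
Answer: -4299/57388 ≈ -0.074911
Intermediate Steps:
(46*95 - 71)/(-57388) = (4370 - 71)*(-1/57388) = 4299*(-1/57388) = -4299/57388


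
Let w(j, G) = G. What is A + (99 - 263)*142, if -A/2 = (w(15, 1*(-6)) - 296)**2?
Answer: -205696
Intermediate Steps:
A = -182408 (A = -2*(1*(-6) - 296)**2 = -2*(-6 - 296)**2 = -2*(-302)**2 = -2*91204 = -182408)
A + (99 - 263)*142 = -182408 + (99 - 263)*142 = -182408 - 164*142 = -182408 - 23288 = -205696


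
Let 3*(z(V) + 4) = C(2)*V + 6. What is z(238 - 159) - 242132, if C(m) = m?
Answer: -726244/3 ≈ -2.4208e+5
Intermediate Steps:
z(V) = -2 + 2*V/3 (z(V) = -4 + (2*V + 6)/3 = -4 + (6 + 2*V)/3 = -4 + (2 + 2*V/3) = -2 + 2*V/3)
z(238 - 159) - 242132 = (-2 + 2*(238 - 159)/3) - 242132 = (-2 + (⅔)*79) - 242132 = (-2 + 158/3) - 242132 = 152/3 - 242132 = -726244/3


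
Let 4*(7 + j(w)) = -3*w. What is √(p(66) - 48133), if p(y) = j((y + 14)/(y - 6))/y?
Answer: I*√52416969/33 ≈ 219.39*I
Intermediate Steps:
j(w) = -7 - 3*w/4 (j(w) = -7 + (-3*w)/4 = -7 - 3*w/4)
p(y) = (-7 - 3*(14 + y)/(4*(-6 + y)))/y (p(y) = (-7 - 3*(y + 14)/(4*(y - 6)))/y = (-7 - 3*(14 + y)/(4*(-6 + y)))/y)
√(p(66) - 48133) = √((¼)*(126 - 31*66)/(66*(-6 + 66)) - 48133) = √((¼)*(1/66)*(126 - 2046)/60 - 48133) = √((¼)*(1/66)*(1/60)*(-1920) - 48133) = √(-4/33 - 48133) = √(-1588393/33) = I*√52416969/33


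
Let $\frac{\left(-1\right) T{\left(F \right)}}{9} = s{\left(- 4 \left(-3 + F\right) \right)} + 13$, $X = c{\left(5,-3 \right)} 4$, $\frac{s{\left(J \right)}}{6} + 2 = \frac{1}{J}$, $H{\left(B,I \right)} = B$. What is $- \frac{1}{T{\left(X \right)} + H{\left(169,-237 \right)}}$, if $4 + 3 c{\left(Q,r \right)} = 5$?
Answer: $- \frac{10}{1519} \approx -0.0065833$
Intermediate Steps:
$c{\left(Q,r \right)} = \frac{1}{3}$ ($c{\left(Q,r \right)} = - \frac{4}{3} + \frac{1}{3} \cdot 5 = - \frac{4}{3} + \frac{5}{3} = \frac{1}{3}$)
$s{\left(J \right)} = -12 + \frac{6}{J}$
$X = \frac{4}{3}$ ($X = \frac{1}{3} \cdot 4 = \frac{4}{3} \approx 1.3333$)
$T{\left(F \right)} = -9 - \frac{54}{12 - 4 F}$ ($T{\left(F \right)} = - 9 \left(\left(-12 + \frac{6}{\left(-4\right) \left(-3 + F\right)}\right) + 13\right) = - 9 \left(\left(-12 + \frac{6}{12 - 4 F}\right) + 13\right) = - 9 \left(1 + \frac{6}{12 - 4 F}\right) = -9 - \frac{54}{12 - 4 F}$)
$- \frac{1}{T{\left(X \right)} + H{\left(169,-237 \right)}} = - \frac{1}{\frac{9 \left(9 - \frac{8}{3}\right)}{2 \left(-3 + \frac{4}{3}\right)} + 169} = - \frac{1}{\frac{9 \left(9 - \frac{8}{3}\right)}{2 \left(- \frac{5}{3}\right)} + 169} = - \frac{1}{\frac{9}{2} \left(- \frac{3}{5}\right) \frac{19}{3} + 169} = - \frac{1}{- \frac{171}{10} + 169} = - \frac{1}{\frac{1519}{10}} = \left(-1\right) \frac{10}{1519} = - \frac{10}{1519}$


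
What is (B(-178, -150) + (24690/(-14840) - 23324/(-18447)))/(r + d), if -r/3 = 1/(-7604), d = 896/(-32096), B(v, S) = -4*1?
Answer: 229632286669957/1436541917811 ≈ 159.85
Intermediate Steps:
B(v, S) = -4
d = -28/1003 (d = 896*(-1/32096) = -28/1003 ≈ -0.027916)
r = 3/7604 (r = -3/(-7604) = -3*(-1/7604) = 3/7604 ≈ 0.00039453)
(B(-178, -150) + (24690/(-14840) - 23324/(-18447)))/(r + d) = (-4 + (24690/(-14840) - 23324/(-18447)))/(3/7604 - 28/1003) = (-4 + (24690*(-1/14840) - 23324*(-1/18447)))/(-209903/7626812) = (-4 + (-2469/1484 + 23324/18447))*(-7626812/209903) = (-4 - 10932827/27375348)*(-7626812/209903) = -120434219/27375348*(-7626812/209903) = 229632286669957/1436541917811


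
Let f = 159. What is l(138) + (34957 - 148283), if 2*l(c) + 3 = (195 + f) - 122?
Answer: -226423/2 ≈ -1.1321e+5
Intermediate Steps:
l(c) = 229/2 (l(c) = -3/2 + ((195 + 159) - 122)/2 = -3/2 + (354 - 122)/2 = -3/2 + (½)*232 = -3/2 + 116 = 229/2)
l(138) + (34957 - 148283) = 229/2 + (34957 - 148283) = 229/2 - 113326 = -226423/2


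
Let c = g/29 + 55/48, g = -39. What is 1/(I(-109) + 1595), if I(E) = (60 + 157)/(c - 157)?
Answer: 218821/348717431 ≈ 0.00062750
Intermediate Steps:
c = -277/1392 (c = -39/29 + 55/48 = -277/1392 ≈ -0.19899)
I(E) = -302064/218821 (I(E) = (60 + 157)/(-277/1392 - 157) = 217/(-218821/1392) = 217*(-1392/218821) = -302064/218821)
1/(I(-109) + 1595) = 1/(-302064/218821 + 1595) = 1/(348717431/218821) = 218821/348717431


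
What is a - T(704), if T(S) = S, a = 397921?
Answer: 397217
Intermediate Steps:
a - T(704) = 397921 - 1*704 = 397921 - 704 = 397217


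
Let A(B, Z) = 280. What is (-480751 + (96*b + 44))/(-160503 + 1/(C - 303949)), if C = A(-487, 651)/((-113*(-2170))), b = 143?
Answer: 497208111780797/170892895755032 ≈ 2.9095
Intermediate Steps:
C = 4/3503 (C = 280/((-113*(-2170))) = 280/245210 = 280*(1/245210) = 4/3503 ≈ 0.0011419)
(-480751 + (96*b + 44))/(-160503 + 1/(C - 303949)) = (-480751 + (96*143 + 44))/(-160503 + 1/(4/3503 - 303949)) = (-480751 + (13728 + 44))/(-160503 + 1/(-1064733343/3503)) = (-480751 + 13772)/(-160503 - 3503/1064733343) = -466979/(-170892895755032/1064733343) = -466979*(-1064733343/170892895755032) = 497208111780797/170892895755032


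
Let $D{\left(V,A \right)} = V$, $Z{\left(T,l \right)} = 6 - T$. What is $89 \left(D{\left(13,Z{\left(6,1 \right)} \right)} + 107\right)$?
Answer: $10680$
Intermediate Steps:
$89 \left(D{\left(13,Z{\left(6,1 \right)} \right)} + 107\right) = 89 \left(13 + 107\right) = 89 \cdot 120 = 10680$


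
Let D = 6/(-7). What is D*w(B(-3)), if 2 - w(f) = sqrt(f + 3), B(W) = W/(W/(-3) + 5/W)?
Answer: -12/7 + 3*sqrt(30)/7 ≈ 0.63310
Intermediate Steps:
B(W) = W/(5/W - W/3) (B(W) = W/(W*(-1/3) + 5/W) = W/(-W/3 + 5/W) = W/(5/W - W/3))
w(f) = 2 - sqrt(3 + f) (w(f) = 2 - sqrt(f + 3) = 2 - sqrt(3 + f))
D = -6/7 (D = 6*(-1/7) = -6/7 ≈ -0.85714)
D*w(B(-3)) = -6*(2 - sqrt(3 - 3*(-3)**2/(-15 + (-3)**2)))/7 = -6*(2 - sqrt(3 - 3*9/(-15 + 9)))/7 = -6*(2 - sqrt(3 - 3*9/(-6)))/7 = -6*(2 - sqrt(3 - 3*9*(-1/6)))/7 = -6*(2 - sqrt(3 + 9/2))/7 = -6*(2 - sqrt(15/2))/7 = -6*(2 - sqrt(30)/2)/7 = -12/7 + 3*sqrt(30)/7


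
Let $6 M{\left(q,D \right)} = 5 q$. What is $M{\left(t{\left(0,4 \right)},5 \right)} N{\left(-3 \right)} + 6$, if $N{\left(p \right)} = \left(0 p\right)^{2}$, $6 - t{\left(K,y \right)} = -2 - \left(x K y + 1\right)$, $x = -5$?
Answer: $6$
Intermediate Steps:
$t{\left(K,y \right)} = 9 - 5 K y$ ($t{\left(K,y \right)} = 6 - \left(-2 - \left(- 5 K y + 1\right)\right) = 6 - \left(-2 - \left(1 - 5 K y\right)\right) = 6 - \left(-2 + \left(-1 + 5 K y\right)\right) = 6 - \left(-3 + 5 K y\right) = 9 - 5 K y$)
$M{\left(q,D \right)} = \frac{5 q}{6}$
$N{\left(p \right)} = 0$ ($N{\left(p \right)} = 0^{2} = 0$)
$M{\left(t{\left(0,4 \right)},5 \right)} N{\left(-3 \right)} + 6 = \frac{5 \left(9 - 0 \cdot 4\right)}{6} \cdot 0 + 6 = \frac{5 \left(9 + 0\right)}{6} \cdot 0 + 6 = \frac{5}{6} \cdot 9 \cdot 0 + 6 = \frac{15}{2} \cdot 0 + 6 = 0 + 6 = 6$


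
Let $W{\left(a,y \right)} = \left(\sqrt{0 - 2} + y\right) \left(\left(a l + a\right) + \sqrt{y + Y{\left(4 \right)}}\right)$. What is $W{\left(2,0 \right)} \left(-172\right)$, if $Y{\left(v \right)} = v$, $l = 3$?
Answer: $- 1720 i \sqrt{2} \approx - 2432.4 i$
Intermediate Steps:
$W{\left(a,y \right)} = \left(y + i \sqrt{2}\right) \left(\sqrt{4 + y} + 4 a\right)$ ($W{\left(a,y \right)} = \left(\sqrt{0 - 2} + y\right) \left(\left(a 3 + a\right) + \sqrt{y + 4}\right) = \left(\sqrt{-2} + y\right) \left(\left(3 a + a\right) + \sqrt{4 + y}\right) = \left(i \sqrt{2} + y\right) \left(4 a + \sqrt{4 + y}\right) = \left(y + i \sqrt{2}\right) \left(\sqrt{4 + y} + 4 a\right)$)
$W{\left(2,0 \right)} \left(-172\right) = \left(0 \sqrt{4 + 0} + 4 \cdot 2 \cdot 0 + i \sqrt{2} \sqrt{4 + 0} + 4 i 2 \sqrt{2}\right) \left(-172\right) = \left(0 \sqrt{4} + 0 + i \sqrt{2} \sqrt{4} + 8 i \sqrt{2}\right) \left(-172\right) = \left(0 \cdot 2 + 0 + i \sqrt{2} \cdot 2 + 8 i \sqrt{2}\right) \left(-172\right) = \left(0 + 0 + 2 i \sqrt{2} + 8 i \sqrt{2}\right) \left(-172\right) = 10 i \sqrt{2} \left(-172\right) = - 1720 i \sqrt{2}$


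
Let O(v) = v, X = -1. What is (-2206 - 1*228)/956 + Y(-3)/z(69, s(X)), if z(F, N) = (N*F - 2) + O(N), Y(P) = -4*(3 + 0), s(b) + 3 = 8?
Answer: -35771/13862 ≈ -2.5805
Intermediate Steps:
s(b) = 5 (s(b) = -3 + 8 = 5)
Y(P) = -12 (Y(P) = -4*3 = -12)
z(F, N) = -2 + N + F*N (z(F, N) = (N*F - 2) + N = (F*N - 2) + N = (-2 + F*N) + N = -2 + N + F*N)
(-2206 - 1*228)/956 + Y(-3)/z(69, s(X)) = (-2206 - 1*228)/956 - 12/(-2 + 5 + 69*5) = (-2206 - 228)*(1/956) - 12/(-2 + 5 + 345) = -2434*1/956 - 12/348 = -1217/478 - 12*1/348 = -1217/478 - 1/29 = -35771/13862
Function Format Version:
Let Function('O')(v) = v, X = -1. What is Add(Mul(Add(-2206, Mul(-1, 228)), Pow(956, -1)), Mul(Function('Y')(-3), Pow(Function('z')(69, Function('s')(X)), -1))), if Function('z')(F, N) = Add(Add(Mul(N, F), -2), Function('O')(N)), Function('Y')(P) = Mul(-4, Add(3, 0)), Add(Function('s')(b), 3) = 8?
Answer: Rational(-35771, 13862) ≈ -2.5805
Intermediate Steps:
Function('s')(b) = 5 (Function('s')(b) = Add(-3, 8) = 5)
Function('Y')(P) = -12 (Function('Y')(P) = Mul(-4, 3) = -12)
Function('z')(F, N) = Add(-2, N, Mul(F, N)) (Function('z')(F, N) = Add(Add(Mul(N, F), -2), N) = Add(Add(Mul(F, N), -2), N) = Add(Add(-2, Mul(F, N)), N) = Add(-2, N, Mul(F, N)))
Add(Mul(Add(-2206, Mul(-1, 228)), Pow(956, -1)), Mul(Function('Y')(-3), Pow(Function('z')(69, Function('s')(X)), -1))) = Add(Mul(Add(-2206, Mul(-1, 228)), Pow(956, -1)), Mul(-12, Pow(Add(-2, 5, Mul(69, 5)), -1))) = Add(Mul(Add(-2206, -228), Rational(1, 956)), Mul(-12, Pow(Add(-2, 5, 345), -1))) = Add(Mul(-2434, Rational(1, 956)), Mul(-12, Pow(348, -1))) = Add(Rational(-1217, 478), Mul(-12, Rational(1, 348))) = Add(Rational(-1217, 478), Rational(-1, 29)) = Rational(-35771, 13862)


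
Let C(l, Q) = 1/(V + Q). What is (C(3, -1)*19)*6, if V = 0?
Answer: -114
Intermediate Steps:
C(l, Q) = 1/Q (C(l, Q) = 1/(0 + Q) = 1/Q)
(C(3, -1)*19)*6 = (19/(-1))*6 = -1*19*6 = -19*6 = -114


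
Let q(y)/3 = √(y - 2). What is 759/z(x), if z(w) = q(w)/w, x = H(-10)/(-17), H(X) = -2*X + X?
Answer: 115*I*√187/17 ≈ 92.506*I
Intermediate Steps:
H(X) = -X
q(y) = 3*√(-2 + y) (q(y) = 3*√(y - 2) = 3*√(-2 + y))
x = -10/17 (x = -1*(-10)/(-17) = 10*(-1/17) = -10/17 ≈ -0.58823)
z(w) = 3*√(-2 + w)/w (z(w) = (3*√(-2 + w))/w = 3*√(-2 + w)/w)
759/z(x) = 759/((3*√(-2 - 10/17)/(-10/17))) = 759/((3*(-17/10)*√(-44/17))) = 759/((3*(-17/10)*(2*I*√187/17))) = 759/((-3*I*√187/5)) = 759*(5*I*√187/561) = 115*I*√187/17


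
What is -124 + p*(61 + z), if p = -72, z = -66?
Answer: 236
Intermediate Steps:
-124 + p*(61 + z) = -124 - 72*(61 - 66) = -124 - 72*(-5) = -124 + 360 = 236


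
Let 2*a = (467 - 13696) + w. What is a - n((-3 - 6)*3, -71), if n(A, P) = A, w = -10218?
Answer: -23393/2 ≈ -11697.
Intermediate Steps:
a = -23447/2 (a = ((467 - 13696) - 10218)/2 = (-13229 - 10218)/2 = (1/2)*(-23447) = -23447/2 ≈ -11724.)
a - n((-3 - 6)*3, -71) = -23447/2 - (-3 - 6)*3 = -23447/2 - (-9)*3 = -23447/2 - 1*(-27) = -23447/2 + 27 = -23393/2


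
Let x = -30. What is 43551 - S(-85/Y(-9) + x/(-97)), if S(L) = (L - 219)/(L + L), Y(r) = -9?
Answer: 370928101/8515 ≈ 43562.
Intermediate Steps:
S(L) = (-219 + L)/(2*L) (S(L) = (-219 + L)/((2*L)) = (-219 + L)*(1/(2*L)) = (-219 + L)/(2*L))
43551 - S(-85/Y(-9) + x/(-97)) = 43551 - (-219 + (-85/(-9) - 30/(-97)))/(2*(-85/(-9) - 30/(-97))) = 43551 - (-219 + (-85*(-⅑) - 30*(-1/97)))/(2*(-85*(-⅑) - 30*(-1/97))) = 43551 - (-219 + (85/9 + 30/97))/(2*(85/9 + 30/97)) = 43551 - (-219 + 8515/873)/(2*8515/873) = 43551 - 873*(-182672)/(2*8515*873) = 43551 - 1*(-91336/8515) = 43551 + 91336/8515 = 370928101/8515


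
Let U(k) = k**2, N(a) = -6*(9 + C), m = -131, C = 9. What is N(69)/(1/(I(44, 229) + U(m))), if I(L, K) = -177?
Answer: -1834272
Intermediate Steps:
N(a) = -108 (N(a) = -6*(9 + 9) = -6*18 = -108)
N(69)/(1/(I(44, 229) + U(m))) = -108/(1/(-177 + (-131)**2)) = -108/(1/(-177 + 17161)) = -108/(1/16984) = -108/1/16984 = -108*16984 = -1834272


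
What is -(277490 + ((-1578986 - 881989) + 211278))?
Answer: 1972207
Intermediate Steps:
-(277490 + ((-1578986 - 881989) + 211278)) = -(277490 + (-2460975 + 211278)) = -(277490 - 2249697) = -1*(-1972207) = 1972207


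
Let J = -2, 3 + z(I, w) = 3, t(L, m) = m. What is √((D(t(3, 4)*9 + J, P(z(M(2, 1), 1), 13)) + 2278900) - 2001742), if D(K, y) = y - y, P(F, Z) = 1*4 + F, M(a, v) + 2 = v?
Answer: √277158 ≈ 526.46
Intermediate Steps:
M(a, v) = -2 + v
z(I, w) = 0 (z(I, w) = -3 + 3 = 0)
P(F, Z) = 4 + F
D(K, y) = 0
√((D(t(3, 4)*9 + J, P(z(M(2, 1), 1), 13)) + 2278900) - 2001742) = √((0 + 2278900) - 2001742) = √(2278900 - 2001742) = √277158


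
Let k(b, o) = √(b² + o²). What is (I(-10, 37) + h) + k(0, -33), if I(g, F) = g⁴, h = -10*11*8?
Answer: 9153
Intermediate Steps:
h = -880 (h = -110*8 = -880)
(I(-10, 37) + h) + k(0, -33) = ((-10)⁴ - 880) + √(0² + (-33)²) = (10000 - 880) + √(0 + 1089) = 9120 + √1089 = 9120 + 33 = 9153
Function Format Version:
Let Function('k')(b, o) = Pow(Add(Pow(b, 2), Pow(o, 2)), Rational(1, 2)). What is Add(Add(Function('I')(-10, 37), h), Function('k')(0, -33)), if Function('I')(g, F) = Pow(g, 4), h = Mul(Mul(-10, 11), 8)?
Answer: 9153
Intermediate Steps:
h = -880 (h = Mul(-110, 8) = -880)
Add(Add(Function('I')(-10, 37), h), Function('k')(0, -33)) = Add(Add(Pow(-10, 4), -880), Pow(Add(Pow(0, 2), Pow(-33, 2)), Rational(1, 2))) = Add(Add(10000, -880), Pow(Add(0, 1089), Rational(1, 2))) = Add(9120, Pow(1089, Rational(1, 2))) = Add(9120, 33) = 9153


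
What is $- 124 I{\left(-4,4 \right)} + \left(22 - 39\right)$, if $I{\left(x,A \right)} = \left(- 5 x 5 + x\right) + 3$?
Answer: $-12293$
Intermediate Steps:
$I{\left(x,A \right)} = 3 - 24 x$ ($I{\left(x,A \right)} = \left(- 25 x + x\right) + 3 = - 24 x + 3 = 3 - 24 x$)
$- 124 I{\left(-4,4 \right)} + \left(22 - 39\right) = - 124 \left(3 - -96\right) + \left(22 - 39\right) = - 124 \left(3 + 96\right) - 17 = \left(-124\right) 99 - 17 = -12276 - 17 = -12293$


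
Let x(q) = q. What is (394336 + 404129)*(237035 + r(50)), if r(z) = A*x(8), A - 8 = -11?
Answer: 189244988115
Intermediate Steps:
A = -3 (A = 8 - 11 = -3)
r(z) = -24 (r(z) = -3*8 = -24)
(394336 + 404129)*(237035 + r(50)) = (394336 + 404129)*(237035 - 24) = 798465*237011 = 189244988115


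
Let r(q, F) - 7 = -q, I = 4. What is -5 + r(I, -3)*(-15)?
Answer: -50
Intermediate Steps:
r(q, F) = 7 - q
-5 + r(I, -3)*(-15) = -5 + (7 - 1*4)*(-15) = -5 + (7 - 4)*(-15) = -5 + 3*(-15) = -5 - 45 = -50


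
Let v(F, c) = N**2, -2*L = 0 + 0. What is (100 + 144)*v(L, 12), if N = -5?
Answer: 6100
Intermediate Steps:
L = 0 (L = -(0 + 0)/2 = -1/2*0 = 0)
v(F, c) = 25 (v(F, c) = (-5)**2 = 25)
(100 + 144)*v(L, 12) = (100 + 144)*25 = 244*25 = 6100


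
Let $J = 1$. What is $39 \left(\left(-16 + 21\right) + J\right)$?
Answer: $234$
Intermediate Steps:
$39 \left(\left(-16 + 21\right) + J\right) = 39 \left(\left(-16 + 21\right) + 1\right) = 39 \left(5 + 1\right) = 39 \cdot 6 = 234$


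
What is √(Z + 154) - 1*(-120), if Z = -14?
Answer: 120 + 2*√35 ≈ 131.83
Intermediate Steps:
√(Z + 154) - 1*(-120) = √(-14 + 154) - 1*(-120) = √140 + 120 = 2*√35 + 120 = 120 + 2*√35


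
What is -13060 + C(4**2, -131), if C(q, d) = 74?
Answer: -12986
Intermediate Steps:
-13060 + C(4**2, -131) = -13060 + 74 = -12986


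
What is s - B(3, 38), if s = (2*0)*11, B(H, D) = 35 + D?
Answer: -73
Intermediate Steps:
s = 0 (s = 0*11 = 0)
s - B(3, 38) = 0 - (35 + 38) = 0 - 1*73 = 0 - 73 = -73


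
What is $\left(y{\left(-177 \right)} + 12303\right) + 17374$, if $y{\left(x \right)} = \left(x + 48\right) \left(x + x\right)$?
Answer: $75343$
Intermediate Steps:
$y{\left(x \right)} = 2 x \left(48 + x\right)$ ($y{\left(x \right)} = \left(48 + x\right) 2 x = 2 x \left(48 + x\right)$)
$\left(y{\left(-177 \right)} + 12303\right) + 17374 = \left(2 \left(-177\right) \left(48 - 177\right) + 12303\right) + 17374 = \left(2 \left(-177\right) \left(-129\right) + 12303\right) + 17374 = \left(45666 + 12303\right) + 17374 = 57969 + 17374 = 75343$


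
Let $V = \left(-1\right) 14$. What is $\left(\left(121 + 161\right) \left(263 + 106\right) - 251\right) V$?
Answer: $-1453298$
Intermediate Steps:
$V = -14$
$\left(\left(121 + 161\right) \left(263 + 106\right) - 251\right) V = \left(\left(121 + 161\right) \left(263 + 106\right) - 251\right) \left(-14\right) = \left(282 \cdot 369 - 251\right) \left(-14\right) = \left(104058 - 251\right) \left(-14\right) = 103807 \left(-14\right) = -1453298$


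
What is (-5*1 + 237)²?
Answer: 53824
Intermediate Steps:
(-5*1 + 237)² = (-5 + 237)² = 232² = 53824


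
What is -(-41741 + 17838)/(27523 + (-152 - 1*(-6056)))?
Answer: 23903/33427 ≈ 0.71508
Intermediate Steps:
-(-41741 + 17838)/(27523 + (-152 - 1*(-6056))) = -(-23903)/(27523 + (-152 + 6056)) = -(-23903)/(27523 + 5904) = -(-23903)/33427 = -1*(-23903/33427) = 23903/33427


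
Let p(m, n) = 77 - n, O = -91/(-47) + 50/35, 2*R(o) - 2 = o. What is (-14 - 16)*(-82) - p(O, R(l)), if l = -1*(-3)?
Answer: 4771/2 ≈ 2385.5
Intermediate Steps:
l = 3
R(o) = 1 + o/2
O = 1107/329 (O = -91*(-1/47) + 50*(1/35) = 91/47 + 10/7 = 1107/329 ≈ 3.3647)
(-14 - 16)*(-82) - p(O, R(l)) = (-14 - 16)*(-82) - (77 - (1 + (½)*3)) = -30*(-82) - (77 - (1 + 3/2)) = 2460 - (77 - 1*5/2) = 2460 - (77 - 5/2) = 2460 - 1*149/2 = 2460 - 149/2 = 4771/2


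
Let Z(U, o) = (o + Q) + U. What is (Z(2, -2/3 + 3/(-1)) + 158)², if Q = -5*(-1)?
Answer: 234256/9 ≈ 26028.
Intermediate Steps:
Q = 5
Z(U, o) = 5 + U + o (Z(U, o) = (o + 5) + U = (5 + o) + U = 5 + U + o)
(Z(2, -2/3 + 3/(-1)) + 158)² = ((5 + 2 + (-2/3 + 3/(-1))) + 158)² = ((5 + 2 + (-2*⅓ + 3*(-1))) + 158)² = ((5 + 2 + (-⅔ - 3)) + 158)² = ((5 + 2 - 11/3) + 158)² = (10/3 + 158)² = (484/3)² = 234256/9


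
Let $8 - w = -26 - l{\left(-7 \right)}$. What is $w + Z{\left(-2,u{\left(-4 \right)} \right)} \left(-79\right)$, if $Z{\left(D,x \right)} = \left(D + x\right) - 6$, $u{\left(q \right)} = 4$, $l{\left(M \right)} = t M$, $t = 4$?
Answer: $322$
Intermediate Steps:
$l{\left(M \right)} = 4 M$
$Z{\left(D,x \right)} = -6 + D + x$
$w = 6$ ($w = 8 - \left(-26 - 4 \left(-7\right)\right) = 8 - \left(-26 - -28\right) = 8 - \left(-26 + 28\right) = 8 - 2 = 6$)
$w + Z{\left(-2,u{\left(-4 \right)} \right)} \left(-79\right) = 6 + \left(-6 - 2 + 4\right) \left(-79\right) = 6 - -316 = 6 + 316 = 322$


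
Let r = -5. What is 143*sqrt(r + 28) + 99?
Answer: 99 + 143*sqrt(23) ≈ 784.80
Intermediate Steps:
143*sqrt(r + 28) + 99 = 143*sqrt(-5 + 28) + 99 = 143*sqrt(23) + 99 = 99 + 143*sqrt(23)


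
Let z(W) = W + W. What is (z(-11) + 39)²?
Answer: 289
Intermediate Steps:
z(W) = 2*W
(z(-11) + 39)² = (2*(-11) + 39)² = (-22 + 39)² = 17² = 289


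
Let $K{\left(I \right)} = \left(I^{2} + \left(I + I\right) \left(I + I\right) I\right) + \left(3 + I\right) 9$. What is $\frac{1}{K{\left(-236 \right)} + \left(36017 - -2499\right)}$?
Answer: $- \frac{1}{52484909} \approx -1.9053 \cdot 10^{-8}$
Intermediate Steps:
$K{\left(I \right)} = 27 + I^{2} + 4 I^{3} + 9 I$ ($K{\left(I \right)} = \left(I^{2} + 2 I 2 I I\right) + \left(27 + 9 I\right) = \left(I^{2} + 4 I^{2} I\right) + \left(27 + 9 I\right) = \left(I^{2} + 4 I^{3}\right) + \left(27 + 9 I\right) = 27 + I^{2} + 4 I^{3} + 9 I$)
$\frac{1}{K{\left(-236 \right)} + \left(36017 - -2499\right)} = \frac{1}{\left(27 + \left(-236\right)^{2} + 4 \left(-236\right)^{3} + 9 \left(-236\right)\right) + \left(36017 - -2499\right)} = \frac{1}{\left(27 + 55696 + 4 \left(-13144256\right) - 2124\right) + \left(36017 + 2499\right)} = \frac{1}{\left(27 + 55696 - 52577024 - 2124\right) + 38516} = \frac{1}{-52523425 + 38516} = \frac{1}{-52484909} = - \frac{1}{52484909}$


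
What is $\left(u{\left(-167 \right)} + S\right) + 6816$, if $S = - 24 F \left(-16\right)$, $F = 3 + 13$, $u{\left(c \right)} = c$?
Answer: $12793$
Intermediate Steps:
$F = 16$
$S = 6144$ ($S = \left(-24\right) 16 \left(-16\right) = \left(-384\right) \left(-16\right) = 6144$)
$\left(u{\left(-167 \right)} + S\right) + 6816 = \left(-167 + 6144\right) + 6816 = 5977 + 6816 = 12793$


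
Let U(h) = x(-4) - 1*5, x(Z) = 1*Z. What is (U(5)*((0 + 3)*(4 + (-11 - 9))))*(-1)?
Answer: -432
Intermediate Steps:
x(Z) = Z
U(h) = -9 (U(h) = -4 - 1*5 = -4 - 5 = -9)
(U(5)*((0 + 3)*(4 + (-11 - 9))))*(-1) = -9*(0 + 3)*(4 + (-11 - 9))*(-1) = -27*(4 - 20)*(-1) = -27*(-16)*(-1) = -9*(-48)*(-1) = 432*(-1) = -432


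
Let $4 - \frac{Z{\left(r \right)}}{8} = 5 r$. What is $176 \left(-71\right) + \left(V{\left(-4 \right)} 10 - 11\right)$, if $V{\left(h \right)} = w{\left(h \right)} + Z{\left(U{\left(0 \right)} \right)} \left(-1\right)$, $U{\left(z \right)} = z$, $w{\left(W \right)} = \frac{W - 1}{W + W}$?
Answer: $- \frac{51283}{4} \approx -12821.0$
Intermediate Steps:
$w{\left(W \right)} = \frac{-1 + W}{2 W}$
$Z{\left(r \right)} = 32 - 40 r$ ($Z{\left(r \right)} = 32 - 8 \cdot 5 r = 32 - 40 r$)
$V{\left(h \right)} = -32 + \frac{-1 + h}{2 h}$ ($V{\left(h \right)} = \frac{-1 + h}{2 h} + \left(32 - 0\right) \left(-1\right) = \frac{-1 + h}{2 h} + \left(32 + 0\right) \left(-1\right) = \frac{-1 + h}{2 h} + 32 \left(-1\right) = \frac{-1 + h}{2 h} - 32 = -32 + \frac{-1 + h}{2 h}$)
$176 \left(-71\right) + \left(V{\left(-4 \right)} 10 - 11\right) = 176 \left(-71\right) + \left(\frac{-1 - -252}{2 \left(-4\right)} 10 - 11\right) = -12496 + \left(\frac{1}{2} \left(- \frac{1}{4}\right) \left(-1 + 252\right) 10 - 11\right) = -12496 + \left(\frac{1}{2} \left(- \frac{1}{4}\right) 251 \cdot 10 - 11\right) = -12496 - \frac{1299}{4} = - \frac{51283}{4}$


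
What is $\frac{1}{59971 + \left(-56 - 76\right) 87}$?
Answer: $\frac{1}{48487} \approx 2.0624 \cdot 10^{-5}$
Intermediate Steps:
$\frac{1}{59971 + \left(-56 - 76\right) 87} = \frac{1}{59971 - 11484} = \frac{1}{48487}$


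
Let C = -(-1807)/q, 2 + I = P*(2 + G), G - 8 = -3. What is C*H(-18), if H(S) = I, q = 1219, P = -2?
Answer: -28912/1219 ≈ -23.718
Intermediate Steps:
G = 5 (G = 8 - 3 = 5)
I = -16 (I = -2 - 2*(2 + 5) = -2 - 2*7 = -2 - 14 = -16)
H(S) = -16
C = 1807/1219 (C = -(-1807)/1219 = -1*(-1807/1219) = 1807/1219 ≈ 1.4824)
C*H(-18) = (1807/1219)*(-16) = -28912/1219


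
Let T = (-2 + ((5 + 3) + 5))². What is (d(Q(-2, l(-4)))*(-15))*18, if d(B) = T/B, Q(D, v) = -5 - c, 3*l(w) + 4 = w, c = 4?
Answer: 3630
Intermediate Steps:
l(w) = -4/3 + w/3
Q(D, v) = -9 (Q(D, v) = -5 - 1*4 = -5 - 4 = -9)
T = 121 (T = (-2 + (8 + 5))² = (-2 + 13)² = 11² = 121)
d(B) = 121/B
(d(Q(-2, l(-4)))*(-15))*18 = ((121/(-9))*(-15))*18 = ((121*(-⅑))*(-15))*18 = -121/9*(-15)*18 = (605/3)*18 = 3630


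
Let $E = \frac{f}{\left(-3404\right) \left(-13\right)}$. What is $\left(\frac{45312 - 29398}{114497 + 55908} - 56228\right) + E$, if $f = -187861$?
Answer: $- \frac{424033277337057}{7540762060} \approx -56232.0$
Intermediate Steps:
$E = - \frac{187861}{44252}$ ($E = - \frac{187861}{\left(-3404\right) \left(-13\right)} = - \frac{187861}{44252} \approx -4.2453$)
$\left(\frac{45312 - 29398}{114497 + 55908} - 56228\right) + E = \left(\frac{45312 - 29398}{114497 + 55908} - 56228\right) - \frac{187861}{44252} = \left(\frac{15914}{170405} - 56228\right) - \frac{187861}{44252} = - \frac{9581516426}{170405} - \frac{187861}{44252} = - \frac{424033277337057}{7540762060}$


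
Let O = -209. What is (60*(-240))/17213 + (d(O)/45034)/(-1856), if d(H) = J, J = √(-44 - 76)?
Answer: -14400/17213 - I*√30/41791552 ≈ -0.83658 - 1.3106e-7*I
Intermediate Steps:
J = 2*I*√30 (J = √(-120) = 2*I*√30 ≈ 10.954*I)
d(H) = 2*I*√30
(60*(-240))/17213 + (d(O)/45034)/(-1856) = (60*(-240))/17213 + ((2*I*√30)/45034)/(-1856) = -14400*1/17213 + ((2*I*√30)*(1/45034))*(-1/1856) = -14400/17213 + (I*√30/22517)*(-1/1856) = -14400/17213 - I*√30/41791552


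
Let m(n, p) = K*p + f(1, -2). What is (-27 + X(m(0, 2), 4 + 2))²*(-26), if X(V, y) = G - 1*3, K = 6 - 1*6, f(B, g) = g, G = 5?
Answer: -16250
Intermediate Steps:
K = 0 (K = 6 - 6 = 0)
m(n, p) = -2 (m(n, p) = 0*p - 2 = 0 - 2 = -2)
X(V, y) = 2 (X(V, y) = 5 - 1*3 = 5 - 3 = 2)
(-27 + X(m(0, 2), 4 + 2))²*(-26) = (-27 + 2)²*(-26) = (-25)²*(-26) = 625*(-26) = -16250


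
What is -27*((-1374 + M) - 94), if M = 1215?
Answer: 6831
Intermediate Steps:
-27*((-1374 + M) - 94) = -27*((-1374 + 1215) - 94) = -27*(-159 - 94) = -27*(-253) = 6831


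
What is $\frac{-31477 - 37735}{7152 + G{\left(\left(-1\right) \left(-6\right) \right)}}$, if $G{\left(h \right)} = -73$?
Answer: $- \frac{69212}{7079} \approx -9.7771$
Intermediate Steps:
$\frac{-31477 - 37735}{7152 + G{\left(\left(-1\right) \left(-6\right) \right)}} = \frac{-31477 - 37735}{7152 - 73} = - \frac{69212}{7079}$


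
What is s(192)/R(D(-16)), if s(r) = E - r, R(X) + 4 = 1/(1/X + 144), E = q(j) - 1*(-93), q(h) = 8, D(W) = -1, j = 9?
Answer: 13013/571 ≈ 22.790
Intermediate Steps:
E = 101 (E = 8 - 1*(-93) = 8 + 93 = 101)
R(X) = -4 + 1/(144 + 1/X) (R(X) = -4 + 1/(1/X + 144) = -4 + 1/(144 + 1/X))
s(r) = 101 - r
s(192)/R(D(-16)) = (101 - 1*192)/(((-4 - 575*(-1))/(1 + 144*(-1)))) = (101 - 192)/(((-4 + 575)/(1 - 144))) = -91/(571/(-143)) = -91/((-1/143*571)) = -91/(-571/143) = -91*(-143/571) = 13013/571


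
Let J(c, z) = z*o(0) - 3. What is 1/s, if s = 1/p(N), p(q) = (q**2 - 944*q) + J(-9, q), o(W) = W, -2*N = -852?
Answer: -220671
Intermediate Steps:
N = 426 (N = -1/2*(-852) = 426)
J(c, z) = -3 (J(c, z) = z*0 - 3 = 0 - 3 = -3)
p(q) = -3 + q**2 - 944*q (p(q) = (q**2 - 944*q) - 3 = -3 + q**2 - 944*q)
s = -1/220671 (s = 1/(-3 + 426**2 - 944*426) = 1/(-3 + 181476 - 402144) = 1/(-220671) = -1/220671 ≈ -4.5316e-6)
1/s = 1/(-1/220671) = -220671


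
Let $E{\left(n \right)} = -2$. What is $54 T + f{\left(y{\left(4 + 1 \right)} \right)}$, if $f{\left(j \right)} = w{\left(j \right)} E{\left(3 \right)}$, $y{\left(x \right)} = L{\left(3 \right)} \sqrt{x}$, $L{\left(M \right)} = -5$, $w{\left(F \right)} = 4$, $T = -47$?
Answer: $-2546$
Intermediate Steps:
$y{\left(x \right)} = - 5 \sqrt{x}$
$f{\left(j \right)} = -8$ ($f{\left(j \right)} = 4 \left(-2\right) = -8$)
$54 T + f{\left(y{\left(4 + 1 \right)} \right)} = 54 \left(-47\right) - 8 = -2538 - 8 = -2546$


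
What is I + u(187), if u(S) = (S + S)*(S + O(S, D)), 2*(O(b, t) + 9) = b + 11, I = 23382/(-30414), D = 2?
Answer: 525134365/5069 ≈ 1.0360e+5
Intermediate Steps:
I = -3897/5069 (I = 23382*(-1/30414) = -3897/5069 ≈ -0.76879)
O(b, t) = -7/2 + b/2 (O(b, t) = -9 + (b + 11)/2 = -9 + (11 + b)/2 = -9 + (11/2 + b/2) = -7/2 + b/2)
u(S) = 2*S*(-7/2 + 3*S/2) (u(S) = (S + S)*(S + (-7/2 + S/2)) = (2*S)*(-7/2 + 3*S/2) = 2*S*(-7/2 + 3*S/2))
I + u(187) = -3897/5069 + 187*(-7 + 3*187) = -3897/5069 + 187*(-7 + 561) = -3897/5069 + 187*554 = -3897/5069 + 103598 = 525134365/5069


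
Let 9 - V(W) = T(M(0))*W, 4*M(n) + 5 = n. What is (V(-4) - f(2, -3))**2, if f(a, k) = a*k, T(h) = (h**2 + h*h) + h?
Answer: 2025/4 ≈ 506.25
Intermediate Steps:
M(n) = -5/4 + n/4
T(h) = h + 2*h**2 (T(h) = (h**2 + h**2) + h = 2*h**2 + h = h + 2*h**2)
V(W) = 9 - 15*W/8 (V(W) = 9 - (-5/4 + (1/4)*0)*(1 + 2*(-5/4 + (1/4)*0))*W = 9 - (-5/4 + 0)*(1 + 2*(-5/4 + 0))*W = 9 - (-5*(1 + 2*(-5/4))/4)*W = 9 - (-5*(1 - 5/2)/4)*W = 9 - (-5/4*(-3/2))*W = 9 - 15*W/8)
(V(-4) - f(2, -3))**2 = ((9 - 15/8*(-4)) - 2*(-3))**2 = ((9 + 15/2) - 1*(-6))**2 = (33/2 + 6)**2 = (45/2)**2 = 2025/4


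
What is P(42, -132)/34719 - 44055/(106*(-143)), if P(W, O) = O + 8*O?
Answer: 45804177/15947594 ≈ 2.8722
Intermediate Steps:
P(W, O) = 9*O
P(42, -132)/34719 - 44055/(106*(-143)) = (9*(-132))/34719 - 44055/(106*(-143)) = -1188*1/34719 - 44055/(-15158) = -396/11573 - 44055*(-1/15158) = -396/11573 + 4005/1378 = 45804177/15947594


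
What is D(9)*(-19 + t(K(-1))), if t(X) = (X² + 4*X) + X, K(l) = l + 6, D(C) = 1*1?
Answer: 31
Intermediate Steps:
D(C) = 1
K(l) = 6 + l
t(X) = X² + 5*X
D(9)*(-19 + t(K(-1))) = 1*(-19 + (6 - 1)*(5 + (6 - 1))) = 1*(-19 + 5*(5 + 5)) = 1*(-19 + 5*10) = 1*(-19 + 50) = 1*31 = 31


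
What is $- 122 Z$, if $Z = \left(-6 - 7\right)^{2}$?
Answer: $-20618$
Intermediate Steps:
$Z = 169$ ($Z = \left(-13\right)^{2} = 169$)
$- 122 Z = \left(-122\right) 169 = -20618$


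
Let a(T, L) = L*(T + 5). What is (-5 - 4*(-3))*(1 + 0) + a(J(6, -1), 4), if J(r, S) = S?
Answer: 23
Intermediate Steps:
a(T, L) = L*(5 + T)
(-5 - 4*(-3))*(1 + 0) + a(J(6, -1), 4) = (-5 - 4*(-3))*(1 + 0) + 4*(5 - 1) = (-5 + 12)*1 + 4*4 = 7*1 + 16 = 7 + 16 = 23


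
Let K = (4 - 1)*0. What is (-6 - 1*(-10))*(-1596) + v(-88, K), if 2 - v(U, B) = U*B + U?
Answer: -6294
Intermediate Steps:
K = 0 (K = 3*0 = 0)
v(U, B) = 2 - U - B*U (v(U, B) = 2 - (U*B + U) = 2 - (B*U + U) = 2 - (U + B*U) = 2 + (-U - B*U) = 2 - U - B*U)
(-6 - 1*(-10))*(-1596) + v(-88, K) = (-6 - 1*(-10))*(-1596) + (2 - 1*(-88) - 1*0*(-88)) = (-6 + 10)*(-1596) + (2 + 88 + 0) = 4*(-1596) + 90 = -6384 + 90 = -6294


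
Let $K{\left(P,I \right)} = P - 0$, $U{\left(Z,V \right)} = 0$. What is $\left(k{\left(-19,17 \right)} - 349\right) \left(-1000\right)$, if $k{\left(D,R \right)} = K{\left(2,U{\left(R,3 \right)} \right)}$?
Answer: $347000$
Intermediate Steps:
$K{\left(P,I \right)} = P$ ($K{\left(P,I \right)} = P + 0 = P$)
$k{\left(D,R \right)} = 2$
$\left(k{\left(-19,17 \right)} - 349\right) \left(-1000\right) = \left(2 - 349\right) \left(-1000\right) = \left(-347\right) \left(-1000\right) = 347000$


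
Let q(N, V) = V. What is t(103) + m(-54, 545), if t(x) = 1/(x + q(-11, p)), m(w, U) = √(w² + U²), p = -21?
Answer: 1/82 + √299941 ≈ 547.68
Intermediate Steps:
m(w, U) = √(U² + w²)
t(x) = 1/(-21 + x) (t(x) = 1/(x - 21) = 1/(-21 + x))
t(103) + m(-54, 545) = 1/(-21 + 103) + √(545² + (-54)²) = 1/82 + √(297025 + 2916) = 1/82 + √299941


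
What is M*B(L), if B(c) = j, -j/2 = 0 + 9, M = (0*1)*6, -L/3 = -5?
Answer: 0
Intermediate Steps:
L = 15 (L = -3*(-5) = 15)
M = 0 (M = 0*6 = 0)
j = -18 (j = -2*(0 + 9) = -2*9 = -18)
B(c) = -18
M*B(L) = 0*(-18) = 0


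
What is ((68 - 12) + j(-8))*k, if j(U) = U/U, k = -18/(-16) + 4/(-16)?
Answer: 399/8 ≈ 49.875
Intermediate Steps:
k = 7/8 (k = -18*(-1/16) + 4*(-1/16) = 9/8 - 1/4 = 7/8 ≈ 0.87500)
j(U) = 1
((68 - 12) + j(-8))*k = ((68 - 12) + 1)*(7/8) = (56 + 1)*(7/8) = 57*(7/8) = 399/8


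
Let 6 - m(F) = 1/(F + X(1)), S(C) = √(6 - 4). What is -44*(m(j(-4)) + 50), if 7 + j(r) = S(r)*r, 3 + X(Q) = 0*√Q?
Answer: -41998/17 + 44*√2/17 ≈ -2466.8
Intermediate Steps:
X(Q) = -3 (X(Q) = -3 + 0*√Q = -3 + 0 = -3)
S(C) = √2
j(r) = -7 + r*√2 (j(r) = -7 + √2*r = -7 + r*√2)
m(F) = 6 - 1/(-3 + F) (m(F) = 6 - 1/(F - 3) = 6 - 1/(-3 + F))
-44*(m(j(-4)) + 50) = -44*((-19 + 6*(-7 - 4*√2))/(-3 + (-7 - 4*√2)) + 50) = -44*((-19 + (-42 - 24*√2))/(-10 - 4*√2) + 50) = -44*((-61 - 24*√2)/(-10 - 4*√2) + 50) = -44*(50 + (-61 - 24*√2)/(-10 - 4*√2)) = -2200 - 44*(-61 - 24*√2)/(-10 - 4*√2)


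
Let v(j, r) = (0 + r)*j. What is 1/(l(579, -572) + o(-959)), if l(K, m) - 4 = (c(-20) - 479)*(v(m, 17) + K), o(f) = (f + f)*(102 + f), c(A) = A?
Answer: 1/6207085 ≈ 1.6111e-7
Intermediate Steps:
o(f) = 2*f*(102 + f) (o(f) = (2*f)*(102 + f) = 2*f*(102 + f))
v(j, r) = j*r (v(j, r) = r*j = j*r)
l(K, m) = 4 - 8483*m - 499*K (l(K, m) = 4 + (-20 - 479)*(m*17 + K) = 4 - 499*(17*m + K) = 4 - 499*(K + 17*m) = 4 + (-8483*m - 499*K) = 4 - 8483*m - 499*K)
1/(l(579, -572) + o(-959)) = 1/((4 - 8483*(-572) - 499*579) + 2*(-959)*(102 - 959)) = 1/((4 + 4852276 - 288921) + 2*(-959)*(-857)) = 1/(4563359 + 1643726) = 1/6207085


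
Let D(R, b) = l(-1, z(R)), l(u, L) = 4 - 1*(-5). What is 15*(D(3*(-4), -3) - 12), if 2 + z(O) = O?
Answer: -45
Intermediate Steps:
z(O) = -2 + O
l(u, L) = 9 (l(u, L) = 4 + 5 = 9)
D(R, b) = 9
15*(D(3*(-4), -3) - 12) = 15*(9 - 12) = 15*(-3) = -45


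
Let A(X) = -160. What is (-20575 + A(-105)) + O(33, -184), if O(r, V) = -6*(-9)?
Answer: -20681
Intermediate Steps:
O(r, V) = 54
(-20575 + A(-105)) + O(33, -184) = (-20575 - 160) + 54 = -20735 + 54 = -20681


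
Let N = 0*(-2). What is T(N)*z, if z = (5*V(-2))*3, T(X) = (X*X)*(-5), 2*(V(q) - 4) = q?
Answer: 0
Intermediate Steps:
N = 0
V(q) = 4 + q/2
T(X) = -5*X² (T(X) = X²*(-5) = -5*X²)
z = 45 (z = (5*(4 + (½)*(-2)))*3 = (5*(4 - 1))*3 = (5*3)*3 = 15*3 = 45)
T(N)*z = -5*0²*45 = -5*0*45 = 0*45 = 0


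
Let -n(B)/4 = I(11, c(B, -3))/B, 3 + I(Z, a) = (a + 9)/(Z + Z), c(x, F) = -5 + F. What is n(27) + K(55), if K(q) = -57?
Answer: -16799/297 ≈ -56.562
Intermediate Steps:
I(Z, a) = -3 + (9 + a)/(2*Z) (I(Z, a) = -3 + (a + 9)/(Z + Z) = -3 + (9 + a)/((2*Z)) = -3 + (9 + a)*(1/(2*Z)) = -3 + (9 + a)/(2*Z))
n(B) = 130/(11*B) (n(B) = -4*(1/2)*(9 + (-5 - 3) - 6*11)/11/B = -4*(1/2)*(1/11)*(9 - 8 - 66)/B = -4*(1/2)*(1/11)*(-65)/B = -(-130)/(11*B) = 130/(11*B))
n(27) + K(55) = (130/11)/27 - 57 = (130/11)*(1/27) - 57 = 130/297 - 57 = -16799/297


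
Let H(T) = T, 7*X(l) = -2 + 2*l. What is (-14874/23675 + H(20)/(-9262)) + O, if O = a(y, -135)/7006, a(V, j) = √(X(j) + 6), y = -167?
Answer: -69118244/109638925 + I*√1610/49042 ≈ -0.63042 + 0.00081817*I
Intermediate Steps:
X(l) = -2/7 + 2*l/7 (X(l) = (-2 + 2*l)/7 = -2/7 + 2*l/7)
a(V, j) = √(40/7 + 2*j/7) (a(V, j) = √((-2/7 + 2*j/7) + 6) = √(40/7 + 2*j/7))
O = I*√1610/49042 (O = (√(280 + 14*(-135))/7)/7006 = (√(280 - 1890)/7)*(1/7006) = (√(-1610)/7)*(1/7006) = ((I*√1610)/7)*(1/7006) = (I*√1610/7)*(1/7006) = I*√1610/49042 ≈ 0.00081817*I)
(-14874/23675 + H(20)/(-9262)) + O = (-14874/23675 + 20/(-9262)) + I*√1610/49042 = (-14874*1/23675 + 20*(-1/9262)) + I*√1610/49042 = (-14874/23675 - 10/4631) + I*√1610/49042 = -69118244/109638925 + I*√1610/49042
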